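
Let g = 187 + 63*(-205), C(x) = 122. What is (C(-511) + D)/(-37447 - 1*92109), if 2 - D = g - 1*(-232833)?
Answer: 219981/129556 ≈ 1.6980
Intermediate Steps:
g = -12728 (g = 187 - 12915 = -12728)
D = -220103 (D = 2 - (-12728 - 1*(-232833)) = 2 - (-12728 + 232833) = 2 - 1*220105 = 2 - 220105 = -220103)
(C(-511) + D)/(-37447 - 1*92109) = (122 - 220103)/(-37447 - 1*92109) = -219981/(-37447 - 92109) = -219981/(-129556) = -219981*(-1/129556) = 219981/129556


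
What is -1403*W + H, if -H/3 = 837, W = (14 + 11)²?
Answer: -879386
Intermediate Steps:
W = 625 (W = 25² = 625)
H = -2511 (H = -3*837 = -2511)
-1403*W + H = -1403*625 - 2511 = -876875 - 2511 = -879386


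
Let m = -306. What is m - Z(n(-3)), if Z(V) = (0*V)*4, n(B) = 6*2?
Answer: -306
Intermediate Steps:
n(B) = 12
Z(V) = 0 (Z(V) = 0*4 = 0)
m - Z(n(-3)) = -306 - 1*0 = -306 + 0 = -306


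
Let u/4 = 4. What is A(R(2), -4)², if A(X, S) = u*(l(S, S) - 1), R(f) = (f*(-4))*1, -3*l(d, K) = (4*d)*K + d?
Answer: 112896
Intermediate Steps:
u = 16 (u = 4*4 = 16)
l(d, K) = -d/3 - 4*K*d/3 (l(d, K) = -((4*d)*K + d)/3 = -(4*K*d + d)/3 = -(d + 4*K*d)/3 = -d/3 - 4*K*d/3)
R(f) = -4*f (R(f) = -4*f*1 = -4*f)
A(X, S) = -16 - 16*S*(1 + 4*S)/3 (A(X, S) = 16*(-S*(1 + 4*S)/3 - 1) = 16*(-1 - S*(1 + 4*S)/3) = -16 - 16*S*(1 + 4*S)/3)
A(R(2), -4)² = (-16 - 16/3*(-4)*(1 + 4*(-4)))² = (-16 - 16/3*(-4)*(1 - 16))² = (-16 - 16/3*(-4)*(-15))² = (-16 - 320)² = (-336)² = 112896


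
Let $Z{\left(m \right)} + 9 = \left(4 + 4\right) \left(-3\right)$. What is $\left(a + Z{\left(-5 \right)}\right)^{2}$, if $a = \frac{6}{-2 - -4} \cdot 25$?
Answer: $1764$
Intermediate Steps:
$a = 75$ ($a = \frac{6}{-2 + 4} \cdot 25 = \frac{6}{2} \cdot 25 = 6 \cdot \frac{1}{2} \cdot 25 = 3 \cdot 25 = 75$)
$Z{\left(m \right)} = -33$ ($Z{\left(m \right)} = -9 + \left(4 + 4\right) \left(-3\right) = -9 + 8 \left(-3\right) = -9 - 24 = -33$)
$\left(a + Z{\left(-5 \right)}\right)^{2} = \left(75 - 33\right)^{2} = 42^{2} = 1764$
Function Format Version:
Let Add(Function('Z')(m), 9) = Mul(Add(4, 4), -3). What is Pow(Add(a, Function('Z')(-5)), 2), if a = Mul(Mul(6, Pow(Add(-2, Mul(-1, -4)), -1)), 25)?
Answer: 1764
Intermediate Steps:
a = 75 (a = Mul(Mul(6, Pow(Add(-2, 4), -1)), 25) = Mul(Mul(6, Pow(2, -1)), 25) = Mul(Mul(6, Rational(1, 2)), 25) = Mul(3, 25) = 75)
Function('Z')(m) = -33 (Function('Z')(m) = Add(-9, Mul(Add(4, 4), -3)) = Add(-9, Mul(8, -3)) = Add(-9, -24) = -33)
Pow(Add(a, Function('Z')(-5)), 2) = Pow(Add(75, -33), 2) = Pow(42, 2) = 1764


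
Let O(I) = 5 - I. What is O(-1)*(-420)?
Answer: -2520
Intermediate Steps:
O(-1)*(-420) = (5 - 1*(-1))*(-420) = (5 + 1)*(-420) = 6*(-420) = -2520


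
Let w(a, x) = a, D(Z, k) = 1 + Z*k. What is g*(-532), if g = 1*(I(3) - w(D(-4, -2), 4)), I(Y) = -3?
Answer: 6384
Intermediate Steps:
g = -12 (g = 1*(-3 - (1 - 4*(-2))) = 1*(-3 - (1 + 8)) = 1*(-3 - 1*9) = 1*(-3 - 9) = 1*(-12) = -12)
g*(-532) = -12*(-532) = 6384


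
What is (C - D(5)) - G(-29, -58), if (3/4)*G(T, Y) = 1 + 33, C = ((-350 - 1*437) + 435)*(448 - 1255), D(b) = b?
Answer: 852041/3 ≈ 2.8401e+5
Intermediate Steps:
C = 284064 (C = ((-350 - 437) + 435)*(-807) = (-787 + 435)*(-807) = -352*(-807) = 284064)
G(T, Y) = 136/3 (G(T, Y) = 4*(1 + 33)/3 = (4/3)*34 = 136/3)
(C - D(5)) - G(-29, -58) = (284064 - 1*5) - 1*136/3 = (284064 - 5) - 136/3 = 284059 - 136/3 = 852041/3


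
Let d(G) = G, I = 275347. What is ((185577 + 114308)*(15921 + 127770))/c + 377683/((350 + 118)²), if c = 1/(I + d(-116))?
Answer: 2597606513852706058723/219024 ≈ 1.1860e+16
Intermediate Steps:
c = 1/275231 (c = 1/(275347 - 116) = 1/275231 ≈ 3.6333e-6)
((185577 + 114308)*(15921 + 127770))/c + 377683/((350 + 118)²) = ((185577 + 114308)*(15921 + 127770))/(1/275231) + 377683/((350 + 118)²) = (299885*143691)*275231 + 377683/(468²) = 43090775535*275231 + 377683/219024 = 11859917241273585 + 377683*(1/219024) = 11859917241273585 + 377683/219024 = 2597606513852706058723/219024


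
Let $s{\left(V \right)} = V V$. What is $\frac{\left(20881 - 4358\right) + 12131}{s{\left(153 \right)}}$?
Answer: $\frac{28654}{23409} \approx 1.2241$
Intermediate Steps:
$s{\left(V \right)} = V^{2}$
$\frac{\left(20881 - 4358\right) + 12131}{s{\left(153 \right)}} = \frac{\left(20881 - 4358\right) + 12131}{153^{2}} = \frac{16523 + 12131}{23409} = 28654 \cdot \frac{1}{23409} = \frac{28654}{23409}$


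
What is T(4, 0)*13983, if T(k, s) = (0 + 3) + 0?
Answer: 41949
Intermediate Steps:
T(k, s) = 3 (T(k, s) = 3 + 0 = 3)
T(4, 0)*13983 = 3*13983 = 41949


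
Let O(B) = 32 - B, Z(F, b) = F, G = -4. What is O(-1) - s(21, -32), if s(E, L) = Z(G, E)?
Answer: 37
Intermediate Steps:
s(E, L) = -4
O(-1) - s(21, -32) = (32 - 1*(-1)) - 1*(-4) = (32 + 1) + 4 = 33 + 4 = 37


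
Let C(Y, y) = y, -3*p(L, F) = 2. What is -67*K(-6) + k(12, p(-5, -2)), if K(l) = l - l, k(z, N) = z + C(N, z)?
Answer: 24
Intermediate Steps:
p(L, F) = -⅔ (p(L, F) = -⅓*2 = -⅔)
k(z, N) = 2*z (k(z, N) = z + z = 2*z)
K(l) = 0
-67*K(-6) + k(12, p(-5, -2)) = -67*0 + 2*12 = 0 + 24 = 24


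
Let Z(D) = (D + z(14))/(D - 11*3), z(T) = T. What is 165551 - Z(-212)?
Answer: 40559797/245 ≈ 1.6555e+5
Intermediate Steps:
Z(D) = (14 + D)/(-33 + D) (Z(D) = (D + 14)/(D - 11*3) = (14 + D)/(D - 33) = (14 + D)/(-33 + D))
165551 - Z(-212) = 165551 - (14 - 212)/(-33 - 212) = 165551 - (-198)/(-245) = 165551 - (-1)*(-198)/245 = 165551 - 1*198/245 = 165551 - 198/245 = 40559797/245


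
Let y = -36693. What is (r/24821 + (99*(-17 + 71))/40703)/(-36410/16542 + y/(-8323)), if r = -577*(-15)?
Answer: 33385626749533023/153531207283648844 ≈ 0.21745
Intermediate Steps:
r = 8655
(r/24821 + (99*(-17 + 71))/40703)/(-36410/16542 + y/(-8323)) = (8655/24821 + (99*(-17 + 71))/40703)/(-36410/16542 - 36693/(-8323)) = (8655*(1/24821) + (99*54)*(1/40703))/(-36410*1/16542 - 36693*(-1/8323)) = (8655/24821 + 5346*(1/40703))/(-18205/8271 + 36693/8323) = (8655/24821 + 5346/40703)/(151967588/68839533) = (484977531/1010289163)*(68839533/151967588) = 33385626749533023/153531207283648844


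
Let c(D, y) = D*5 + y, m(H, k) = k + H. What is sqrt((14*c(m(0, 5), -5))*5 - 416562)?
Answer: I*sqrt(415162) ≈ 644.33*I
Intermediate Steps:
m(H, k) = H + k
c(D, y) = y + 5*D (c(D, y) = 5*D + y = y + 5*D)
sqrt((14*c(m(0, 5), -5))*5 - 416562) = sqrt((14*(-5 + 5*(0 + 5)))*5 - 416562) = sqrt((14*(-5 + 5*5))*5 - 416562) = sqrt((14*(-5 + 25))*5 - 416562) = sqrt((14*20)*5 - 416562) = sqrt(280*5 - 416562) = sqrt(1400 - 416562) = sqrt(-415162) = I*sqrt(415162)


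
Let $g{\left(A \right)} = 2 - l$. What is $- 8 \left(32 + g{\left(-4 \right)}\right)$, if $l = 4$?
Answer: $-240$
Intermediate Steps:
$g{\left(A \right)} = -2$ ($g{\left(A \right)} = 2 - 4 = -2$)
$- 8 \left(32 + g{\left(-4 \right)}\right) = - 8 \left(32 - 2\right) = \left(-8\right) 30 = -240$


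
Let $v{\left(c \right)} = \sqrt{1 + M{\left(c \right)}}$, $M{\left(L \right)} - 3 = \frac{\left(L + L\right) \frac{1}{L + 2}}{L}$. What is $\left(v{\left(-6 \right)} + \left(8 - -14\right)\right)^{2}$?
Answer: $\frac{\left(44 + \sqrt{14}\right)^{2}}{4} \approx 569.82$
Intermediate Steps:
$M{\left(L \right)} = 3 + \frac{2}{2 + L}$ ($M{\left(L \right)} = 3 + \frac{\left(L + L\right) \frac{1}{L + 2}}{L} = 3 + \frac{2 L \frac{1}{2 + L}}{L} = 3 + \frac{2}{2 + L}$)
$v{\left(c \right)} = \sqrt{1 + \frac{8 + 3 c}{2 + c}}$
$\left(v{\left(-6 \right)} + \left(8 - -14\right)\right)^{2} = \left(\sqrt{2} \sqrt{\frac{5 + 2 \left(-6\right)}{2 - 6}} + \left(8 - -14\right)\right)^{2} = \left(\sqrt{2} \sqrt{\frac{5 - 12}{-4}} + \left(8 + 14\right)\right)^{2} = \left(\sqrt{2} \sqrt{\left(- \frac{1}{4}\right) \left(-7\right)} + 22\right)^{2} = \left(\sqrt{2} \sqrt{\frac{7}{4}} + 22\right)^{2} = \left(\sqrt{2} \frac{\sqrt{7}}{2} + 22\right)^{2} = \left(\frac{\sqrt{14}}{2} + 22\right)^{2} = \left(22 + \frac{\sqrt{14}}{2}\right)^{2}$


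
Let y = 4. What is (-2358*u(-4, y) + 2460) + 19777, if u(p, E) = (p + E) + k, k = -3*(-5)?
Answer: -13133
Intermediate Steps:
k = 15
u(p, E) = 15 + E + p (u(p, E) = (p + E) + 15 = (E + p) + 15 = 15 + E + p)
(-2358*u(-4, y) + 2460) + 19777 = (-2358*(15 + 4 - 4) + 2460) + 19777 = (-2358*15 + 2460) + 19777 = (-35370 + 2460) + 19777 = -32910 + 19777 = -13133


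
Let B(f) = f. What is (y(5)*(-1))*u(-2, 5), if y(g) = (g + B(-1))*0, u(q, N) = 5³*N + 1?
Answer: 0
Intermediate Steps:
u(q, N) = 1 + 125*N (u(q, N) = 125*N + 1 = 1 + 125*N)
y(g) = 0 (y(g) = (g - 1)*0 = (-1 + g)*0 = 0)
(y(5)*(-1))*u(-2, 5) = (0*(-1))*(1 + 125*5) = 0*(1 + 625) = 0*626 = 0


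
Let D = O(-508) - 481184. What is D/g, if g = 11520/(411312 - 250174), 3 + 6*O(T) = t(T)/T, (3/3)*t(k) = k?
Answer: -116305621657/17280 ≈ -6.7306e+6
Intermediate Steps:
t(k) = k
O(T) = -⅓ (O(T) = -½ + (T/T)/6 = -½ + (⅙)*1 = -½ + ⅙ = -⅓)
g = 5760/80569 (g = 11520/161138 = 11520*(1/161138) = 5760/80569 ≈ 0.071491)
D = -1443553/3 (D = -⅓ - 481184 = -1443553/3 ≈ -4.8118e+5)
D/g = -1443553/(3*5760/80569) = -1443553/3*80569/5760 = -116305621657/17280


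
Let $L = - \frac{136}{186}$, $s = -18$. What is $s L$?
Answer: $\frac{408}{31} \approx 13.161$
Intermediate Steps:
$L = - \frac{68}{93}$ ($L = \left(-136\right) \frac{1}{186} = - \frac{68}{93} \approx -0.73118$)
$s L = \left(-18\right) \left(- \frac{68}{93}\right) = \frac{408}{31}$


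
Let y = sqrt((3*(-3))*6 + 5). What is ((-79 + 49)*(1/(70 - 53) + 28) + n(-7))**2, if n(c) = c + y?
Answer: 208181880/289 - 202006*I/17 ≈ 7.2035e+5 - 11883.0*I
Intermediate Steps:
y = 7*I (y = sqrt(-9*6 + 5) = sqrt(-54 + 5) = sqrt(-49) = 7*I ≈ 7.0*I)
n(c) = c + 7*I
((-79 + 49)*(1/(70 - 53) + 28) + n(-7))**2 = ((-79 + 49)*(1/(70 - 53) + 28) + (-7 + 7*I))**2 = (-30*(1/17 + 28) + (-7 + 7*I))**2 = (-30*477/17 + (-7 + 7*I))**2 = (-14310/17 + (-7 + 7*I))**2 = (-14429/17 + 7*I)**2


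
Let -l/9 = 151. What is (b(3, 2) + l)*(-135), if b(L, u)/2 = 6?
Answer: 181845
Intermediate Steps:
l = -1359 (l = -9*151 = -1359)
b(L, u) = 12 (b(L, u) = 2*6 = 12)
(b(3, 2) + l)*(-135) = (12 - 1359)*(-135) = -1347*(-135) = 181845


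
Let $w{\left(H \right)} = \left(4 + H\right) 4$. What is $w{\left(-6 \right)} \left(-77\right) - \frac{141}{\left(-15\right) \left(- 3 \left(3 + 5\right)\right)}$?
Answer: $\frac{73873}{120} \approx 615.61$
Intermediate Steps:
$w{\left(H \right)} = 16 + 4 H$
$w{\left(-6 \right)} \left(-77\right) - \frac{141}{\left(-15\right) \left(- 3 \left(3 + 5\right)\right)} = \left(16 + 4 \left(-6\right)\right) \left(-77\right) - \frac{141}{\left(-15\right) \left(- 3 \left(3 + 5\right)\right)} = \left(16 - 24\right) \left(-77\right) - \frac{141}{\left(-15\right) \left(\left(-3\right) 8\right)} = \left(-8\right) \left(-77\right) - \frac{141}{\left(-15\right) \left(-24\right)} = 616 - \frac{141}{360} = 616 - \frac{47}{120} = \frac{73873}{120}$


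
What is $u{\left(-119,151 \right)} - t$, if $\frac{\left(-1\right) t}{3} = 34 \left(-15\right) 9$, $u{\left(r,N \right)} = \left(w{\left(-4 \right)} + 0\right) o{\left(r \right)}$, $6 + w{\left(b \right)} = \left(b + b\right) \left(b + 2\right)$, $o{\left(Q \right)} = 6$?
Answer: $-13710$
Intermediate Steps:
$w{\left(b \right)} = -6 + 2 b \left(2 + b\right)$ ($w{\left(b \right)} = -6 + \left(b + b\right) \left(b + 2\right) = -6 + 2 b \left(2 + b\right)$)
$u{\left(r,N \right)} = 60$ ($u{\left(r,N \right)} = \left(\left(-6 + 2 \left(-4\right)^{2} + 4 \left(-4\right)\right) + 0\right) 6 = \left(\left(-6 + 2 \cdot 16 - 16\right) + 0\right) 6 = \left(\left(-6 + 32 - 16\right) + 0\right) 6 = \left(10 + 0\right) 6 = 10 \cdot 6 = 60$)
$t = 13770$ ($t = - 3 \cdot 34 \left(-15\right) 9 = - 3 \left(\left(-510\right) 9\right) = \left(-3\right) \left(-4590\right) = 13770$)
$u{\left(-119,151 \right)} - t = 60 - 13770 = -13710$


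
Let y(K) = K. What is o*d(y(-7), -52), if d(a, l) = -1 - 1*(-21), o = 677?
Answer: 13540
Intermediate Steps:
d(a, l) = 20 (d(a, l) = -1 + 21 = 20)
o*d(y(-7), -52) = 677*20 = 13540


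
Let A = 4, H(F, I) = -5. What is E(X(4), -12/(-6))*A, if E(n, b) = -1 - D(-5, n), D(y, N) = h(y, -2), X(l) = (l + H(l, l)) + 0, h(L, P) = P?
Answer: 4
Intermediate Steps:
X(l) = -5 + l (X(l) = (l - 5) + 0 = (-5 + l) + 0 = -5 + l)
D(y, N) = -2
E(n, b) = 1 (E(n, b) = -1 - 1*(-2) = -1 + 2 = 1)
E(X(4), -12/(-6))*A = 1*4 = 4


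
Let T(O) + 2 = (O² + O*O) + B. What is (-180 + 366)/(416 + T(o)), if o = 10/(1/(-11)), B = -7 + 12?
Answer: 186/24619 ≈ 0.0075551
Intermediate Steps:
B = 5
o = -110 (o = 10/(-1/11) = 10*(-11) = -110)
T(O) = 3 + 2*O² (T(O) = -2 + ((O² + O*O) + 5) = -2 + ((O² + O²) + 5) = -2 + (2*O² + 5) = -2 + (5 + 2*O²) = 3 + 2*O²)
(-180 + 366)/(416 + T(o)) = (-180 + 366)/(416 + (3 + 2*(-110)²)) = 186/(416 + (3 + 2*12100)) = 186/(416 + (3 + 24200)) = 186/(416 + 24203) = 186/24619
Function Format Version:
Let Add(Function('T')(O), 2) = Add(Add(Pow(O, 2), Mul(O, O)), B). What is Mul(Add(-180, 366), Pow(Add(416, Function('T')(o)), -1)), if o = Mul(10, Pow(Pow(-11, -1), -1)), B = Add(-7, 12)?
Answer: Rational(186, 24619) ≈ 0.0075551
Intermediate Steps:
B = 5
o = -110 (o = Mul(10, Pow(Rational(-1, 11), -1)) = Mul(10, -11) = -110)
Function('T')(O) = Add(3, Mul(2, Pow(O, 2))) (Function('T')(O) = Add(-2, Add(Add(Pow(O, 2), Mul(O, O)), 5)) = Add(-2, Add(Add(Pow(O, 2), Pow(O, 2)), 5)) = Add(-2, Add(Mul(2, Pow(O, 2)), 5)) = Add(-2, Add(5, Mul(2, Pow(O, 2)))) = Add(3, Mul(2, Pow(O, 2))))
Mul(Add(-180, 366), Pow(Add(416, Function('T')(o)), -1)) = Mul(Add(-180, 366), Pow(Add(416, Add(3, Mul(2, Pow(-110, 2)))), -1)) = Mul(186, Pow(Add(416, Add(3, Mul(2, 12100))), -1)) = Mul(186, Pow(Add(416, Add(3, 24200)), -1)) = Mul(186, Pow(Add(416, 24203), -1)) = Mul(186, Pow(24619, -1)) = Mul(186, Rational(1, 24619)) = Rational(186, 24619)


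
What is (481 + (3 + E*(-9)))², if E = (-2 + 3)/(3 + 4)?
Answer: 11417641/49 ≈ 2.3301e+5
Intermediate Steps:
E = ⅐ (E = 1/7 = 1*(⅐) = ⅐ ≈ 0.14286)
(481 + (3 + E*(-9)))² = (481 + (3 + (⅐)*(-9)))² = (481 + (3 - 9/7))² = (481 + 12/7)² = (3379/7)² = 11417641/49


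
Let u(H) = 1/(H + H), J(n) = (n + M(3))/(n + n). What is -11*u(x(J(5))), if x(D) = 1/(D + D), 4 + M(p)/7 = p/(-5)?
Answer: 748/25 ≈ 29.920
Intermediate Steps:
M(p) = -28 - 7*p/5 (M(p) = -28 + 7*(p/(-5)) = -28 + 7*(p*(-1/5)) = -28 + 7*(-p/5) = -28 - 7*p/5)
J(n) = (-161/5 + n)/(2*n) (J(n) = (n + (-28 - 7/5*3))/(n + n) = (n + (-28 - 21/5))/((2*n)) = (n - 161/5)*(1/(2*n)) = (-161/5 + n)*(1/(2*n)) = (-161/5 + n)/(2*n))
x(D) = 1/(2*D)
u(H) = 1/(2*H)
-11*u(x(J(5))) = -11/(2*(1/(2*(((1/10)*(-161 + 5*5)/5))))) = -11/(2*(1/(2*(((1/10)*(1/5)*(-161 + 25)))))) = -11/(2*(1/(2*(((1/10)*(1/5)*(-136)))))) = -11/(2*(1/(2*(-68/25)))) = -11/(2*((1/2)*(-25/68))) = -11/(2*(-25/136)) = -11*(-136)/(2*25) = -11*(-68/25) = 748/25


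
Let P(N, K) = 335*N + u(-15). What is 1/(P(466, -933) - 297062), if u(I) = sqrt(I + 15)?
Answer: -1/140952 ≈ -7.0946e-6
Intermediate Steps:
u(I) = sqrt(15 + I)
P(N, K) = 335*N (P(N, K) = 335*N + sqrt(15 - 15) = 335*N + sqrt(0) = 335*N + 0 = 335*N)
1/(P(466, -933) - 297062) = 1/(335*466 - 297062) = 1/(156110 - 297062) = 1/(-140952) = -1/140952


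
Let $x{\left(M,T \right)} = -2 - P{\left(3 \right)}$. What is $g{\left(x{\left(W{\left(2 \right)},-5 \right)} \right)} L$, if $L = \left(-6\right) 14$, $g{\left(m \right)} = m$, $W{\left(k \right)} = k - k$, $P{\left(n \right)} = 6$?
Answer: $672$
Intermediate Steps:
$W{\left(k \right)} = 0$
$x{\left(M,T \right)} = -8$ ($x{\left(M,T \right)} = -2 - 6 = -8$)
$L = -84$
$g{\left(x{\left(W{\left(2 \right)},-5 \right)} \right)} L = \left(-8\right) \left(-84\right) = 672$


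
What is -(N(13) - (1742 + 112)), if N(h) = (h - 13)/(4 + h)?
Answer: 1854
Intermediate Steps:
N(h) = (-13 + h)/(4 + h)
-(N(13) - (1742 + 112)) = -((-13 + 13)/(4 + 13) - (1742 + 112)) = -(0/17 - 1*1854) = -((1/17)*0 - 1854) = -(0 - 1854) = -1*(-1854) = 1854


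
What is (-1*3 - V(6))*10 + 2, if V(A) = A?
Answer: -88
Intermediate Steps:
(-1*3 - V(6))*10 + 2 = (-1*3 - 1*6)*10 + 2 = (-3 - 6)*10 + 2 = -9*10 + 2 = -90 + 2 = -88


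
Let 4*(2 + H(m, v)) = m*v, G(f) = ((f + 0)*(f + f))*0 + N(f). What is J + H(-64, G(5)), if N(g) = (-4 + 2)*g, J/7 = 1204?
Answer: 8586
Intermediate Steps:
J = 8428 (J = 7*1204 = 8428)
N(g) = -2*g
G(f) = -2*f (G(f) = ((f + 0)*(f + f))*0 - 2*f = (f*(2*f))*0 - 2*f = (2*f²)*0 - 2*f = 0 - 2*f = -2*f)
H(m, v) = -2 + m*v/4 (H(m, v) = -2 + (m*v)/4 = -2 + m*v/4)
J + H(-64, G(5)) = 8428 + (-2 + (¼)*(-64)*(-2*5)) = 8428 + (-2 + (¼)*(-64)*(-10)) = 8428 + (-2 + 160) = 8428 + 158 = 8586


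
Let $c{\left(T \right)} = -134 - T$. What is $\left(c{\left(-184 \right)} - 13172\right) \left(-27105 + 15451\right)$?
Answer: $152923788$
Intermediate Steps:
$\left(c{\left(-184 \right)} - 13172\right) \left(-27105 + 15451\right) = \left(\left(-134 - -184\right) - 13172\right) \left(-27105 + 15451\right) = \left(\left(-134 + 184\right) - 13172\right) \left(-11654\right) = \left(50 - 13172\right) \left(-11654\right) = \left(-13122\right) \left(-11654\right) = 152923788$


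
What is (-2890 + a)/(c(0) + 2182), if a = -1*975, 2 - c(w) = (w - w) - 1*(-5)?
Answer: -3865/2179 ≈ -1.7738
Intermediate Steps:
c(w) = -3 (c(w) = 2 - ((w - w) - 1*(-5)) = 2 - (0 + 5) = 2 - 1*5 = 2 - 5 = -3)
a = -975
(-2890 + a)/(c(0) + 2182) = (-2890 - 975)/(-3 + 2182) = -3865/2179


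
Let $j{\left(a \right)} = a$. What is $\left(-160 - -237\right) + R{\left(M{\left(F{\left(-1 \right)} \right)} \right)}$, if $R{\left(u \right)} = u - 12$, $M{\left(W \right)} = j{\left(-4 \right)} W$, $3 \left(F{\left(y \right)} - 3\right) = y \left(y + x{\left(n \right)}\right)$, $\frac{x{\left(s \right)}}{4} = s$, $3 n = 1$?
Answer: $\frac{481}{9} \approx 53.444$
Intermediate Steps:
$n = \frac{1}{3}$ ($n = \frac{1}{3} \cdot 1 = \frac{1}{3} \approx 0.33333$)
$x{\left(s \right)} = 4 s$
$F{\left(y \right)} = 3 + \frac{y \left(\frac{4}{3} + y\right)}{3}$ ($F{\left(y \right)} = 3 + \frac{y \left(y + 4 \cdot \frac{1}{3}\right)}{3} = 3 + \frac{y \left(y + \frac{4}{3}\right)}{3} = 3 + \frac{y \left(\frac{4}{3} + y\right)}{3}$)
$M{\left(W \right)} = - 4 W$
$R{\left(u \right)} = -12 + u$ ($R{\left(u \right)} = u - 12 = -12 + u$)
$\left(-160 - -237\right) + R{\left(M{\left(F{\left(-1 \right)} \right)} \right)} = \left(-160 - -237\right) - \left(12 + 4 \left(3 + \frac{\left(-1\right)^{2}}{3} + \frac{4}{9} \left(-1\right)\right)\right) = \left(-160 + 237\right) - \left(12 + 4 \left(3 + \frac{1}{3} \cdot 1 - \frac{4}{9}\right)\right) = 77 - \left(12 + 4 \left(3 + \frac{1}{3} - \frac{4}{9}\right)\right) = 77 - \frac{212}{9} = \frac{481}{9}$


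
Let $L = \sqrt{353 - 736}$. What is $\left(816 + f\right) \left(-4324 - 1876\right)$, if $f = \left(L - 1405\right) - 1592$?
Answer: $13522200 - 6200 i \sqrt{383} \approx 1.3522 \cdot 10^{7} - 1.2134 \cdot 10^{5} i$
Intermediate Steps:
$L = i \sqrt{383}$ ($L = \sqrt{-383} = i \sqrt{383} \approx 19.57 i$)
$f = -2997 + i \sqrt{383}$ ($f = \left(i \sqrt{383} - 1405\right) - 1592 = \left(-1405 + i \sqrt{383}\right) - 1592 = -2997 + i \sqrt{383} \approx -2997.0 + 19.57 i$)
$\left(816 + f\right) \left(-4324 - 1876\right) = \left(816 - \left(2997 - i \sqrt{383}\right)\right) \left(-4324 - 1876\right) = \left(-2181 + i \sqrt{383}\right) \left(-6200\right) = 13522200 - 6200 i \sqrt{383}$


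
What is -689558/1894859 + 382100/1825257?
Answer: -534594942506/3458604653763 ≈ -0.15457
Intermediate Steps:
-689558/1894859 + 382100/1825257 = -534594942506/3458604653763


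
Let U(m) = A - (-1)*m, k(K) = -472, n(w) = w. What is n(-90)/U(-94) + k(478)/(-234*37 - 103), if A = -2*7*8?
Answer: 442861/902383 ≈ 0.49077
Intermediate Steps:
A = -112 (A = -14*8 = -112)
U(m) = -112 + m (U(m) = -112 - (-1)*m = -112 + m)
n(-90)/U(-94) + k(478)/(-234*37 - 103) = -90/(-112 - 94) - 472/(-234*37 - 103) = -90/(-206) - 472/(-8658 - 103) = -90*(-1/206) - 472/(-8761) = 45/103 - 472*(-1/8761) = 45/103 + 472/8761 = 442861/902383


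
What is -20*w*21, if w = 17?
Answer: -7140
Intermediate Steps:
-20*w*21 = -20*17*21 = -340*21 = -7140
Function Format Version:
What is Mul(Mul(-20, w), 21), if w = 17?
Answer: -7140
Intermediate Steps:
Mul(Mul(-20, w), 21) = Mul(Mul(-20, 17), 21) = Mul(-340, 21) = -7140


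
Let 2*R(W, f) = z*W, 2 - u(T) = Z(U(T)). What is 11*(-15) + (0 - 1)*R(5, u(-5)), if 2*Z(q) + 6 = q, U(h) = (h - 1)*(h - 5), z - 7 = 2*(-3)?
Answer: -335/2 ≈ -167.50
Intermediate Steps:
z = 1 (z = 7 + 2*(-3) = 7 - 6 = 1)
U(h) = (-1 + h)*(-5 + h)
Z(q) = -3 + q/2
u(T) = 5/2 + 3*T - T²/2 (u(T) = 2 - (-3 + (5 + T² - 6*T)/2) = 2 - (-3 + (5/2 + T²/2 - 3*T)) = 2 - (-½ + T²/2 - 3*T) = 2 + (½ + 3*T - T²/2) = 5/2 + 3*T - T²/2)
R(W, f) = W/2 (R(W, f) = (1*W)/2 = W/2)
11*(-15) + (0 - 1)*R(5, u(-5)) = 11*(-15) + (0 - 1)*((½)*5) = -165 - 1*5/2 = -165 - 5/2 = -335/2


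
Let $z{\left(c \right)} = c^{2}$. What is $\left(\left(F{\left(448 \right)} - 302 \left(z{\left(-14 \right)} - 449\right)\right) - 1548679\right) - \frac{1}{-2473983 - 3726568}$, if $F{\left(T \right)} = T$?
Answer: $- \frac{9126125975574}{6200551} \approx -1.4718 \cdot 10^{6}$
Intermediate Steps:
$\left(\left(F{\left(448 \right)} - 302 \left(z{\left(-14 \right)} - 449\right)\right) - 1548679\right) - \frac{1}{-2473983 - 3726568} = \left(\left(448 - 302 \left(\left(-14\right)^{2} - 449\right)\right) - 1548679\right) - \frac{1}{-2473983 - 3726568} = \left(\left(448 - 302 \left(196 - 449\right)\right) - 1548679\right) - \frac{1}{-6200551} = \left(\left(448 - -76406\right) - 1548679\right) - - \frac{1}{6200551} = \left(\left(448 + 76406\right) - 1548679\right) + \frac{1}{6200551} = \left(76854 - 1548679\right) + \frac{1}{6200551} = -1471825 + \frac{1}{6200551} = - \frac{9126125975574}{6200551}$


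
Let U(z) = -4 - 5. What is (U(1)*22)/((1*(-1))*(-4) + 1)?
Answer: -198/5 ≈ -39.600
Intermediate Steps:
U(z) = -9
(U(1)*22)/((1*(-1))*(-4) + 1) = (-9*22)/((1*(-1))*(-4) + 1) = -198/(-1*(-4) + 1) = -198/(4 + 1) = -198/5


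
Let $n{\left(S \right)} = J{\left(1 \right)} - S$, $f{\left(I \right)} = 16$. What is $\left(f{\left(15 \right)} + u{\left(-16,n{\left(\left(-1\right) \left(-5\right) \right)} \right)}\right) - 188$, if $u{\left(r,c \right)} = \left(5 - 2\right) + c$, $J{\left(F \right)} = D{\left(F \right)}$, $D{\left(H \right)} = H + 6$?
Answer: $-167$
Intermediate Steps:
$D{\left(H \right)} = 6 + H$
$J{\left(F \right)} = 6 + F$
$n{\left(S \right)} = 7 - S$ ($n{\left(S \right)} = \left(6 + 1\right) - S = 7 - S$)
$u{\left(r,c \right)} = 3 + c$
$\left(f{\left(15 \right)} + u{\left(-16,n{\left(\left(-1\right) \left(-5\right) \right)} \right)}\right) - 188 = \left(16 + \left(3 + \left(7 - \left(-1\right) \left(-5\right)\right)\right)\right) - 188 = \left(16 + \left(3 + \left(7 - 5\right)\right)\right) - 188 = \left(16 + \left(3 + 2\right)\right) - 188 = \left(16 + 5\right) - 188 = 21 - 188 = -167$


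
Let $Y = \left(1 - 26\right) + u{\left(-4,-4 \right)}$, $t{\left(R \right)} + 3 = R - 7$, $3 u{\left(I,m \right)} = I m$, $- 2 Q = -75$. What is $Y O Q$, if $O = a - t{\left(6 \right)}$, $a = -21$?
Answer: $\frac{25075}{2} \approx 12538.0$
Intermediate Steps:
$Q = \frac{75}{2}$ ($Q = \left(- \frac{1}{2}\right) \left(-75\right) = \frac{75}{2} \approx 37.5$)
$u{\left(I,m \right)} = \frac{I m}{3}$
$t{\left(R \right)} = -10 + R$ ($t{\left(R \right)} = -3 + \left(R - 7\right) = -3 + \left(-7 + R\right) = -10 + R$)
$O = -17$ ($O = -21 - \left(-10 + 6\right) = -21 - -4 = -21 + 4 = -17$)
$Y = - \frac{59}{3}$ ($Y = \left(1 - 26\right) + \frac{1}{3} \left(-4\right) \left(-4\right) = -25 + \frac{16}{3} = - \frac{59}{3} \approx -19.667$)
$Y O Q = \left(- \frac{59}{3}\right) \left(-17\right) \frac{75}{2} = \frac{1003}{3} \cdot \frac{75}{2} = \frac{25075}{2}$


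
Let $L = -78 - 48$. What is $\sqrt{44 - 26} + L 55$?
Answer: $-6930 + 3 \sqrt{2} \approx -6925.8$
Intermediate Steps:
$L = -126$
$\sqrt{44 - 26} + L 55 = \sqrt{44 - 26} - 6930 = \sqrt{18} - 6930 = 3 \sqrt{2} - 6930 = -6930 + 3 \sqrt{2}$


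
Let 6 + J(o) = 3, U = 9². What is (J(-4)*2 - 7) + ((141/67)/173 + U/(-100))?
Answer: -15993071/1159100 ≈ -13.798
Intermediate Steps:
U = 81
J(o) = -3 (J(o) = -6 + 3 = -3)
(J(-4)*2 - 7) + ((141/67)/173 + U/(-100)) = (-3*2 - 7) + ((141/67)/173 + 81/(-100)) = (-6 - 7) + ((141*(1/67))*(1/173) + 81*(-1/100)) = -13 + ((141/67)*(1/173) - 81/100) = -13 + (141/11591 - 81/100) = -13 - 924771/1159100 = -15993071/1159100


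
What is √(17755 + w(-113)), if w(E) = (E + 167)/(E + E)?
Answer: 4*√14169409/113 ≈ 133.25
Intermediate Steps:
w(E) = (167 + E)/(2*E) (w(E) = (167 + E)/((2*E)) = (167 + E)*(1/(2*E)) = (167 + E)/(2*E))
√(17755 + w(-113)) = √(17755 + (½)*(167 - 113)/(-113)) = √(17755 + (½)*(-1/113)*54) = √(17755 - 27/113) = √(2006288/113) = 4*√14169409/113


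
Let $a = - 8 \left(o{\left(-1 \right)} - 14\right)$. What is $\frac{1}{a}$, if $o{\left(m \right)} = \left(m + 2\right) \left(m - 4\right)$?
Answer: $\frac{1}{152} \approx 0.0065789$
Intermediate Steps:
$o{\left(m \right)} = \left(-4 + m\right) \left(2 + m\right)$ ($o{\left(m \right)} = \left(2 + m\right) \left(-4 + m\right) = \left(-4 + m\right) \left(2 + m\right)$)
$a = 152$ ($a = - 8 \left(\left(-8 + \left(-1\right)^{2} - -2\right) - 14\right) = - 8 \left(\left(-8 + 1 + 2\right) - 14\right) = - 8 \left(-5 - 14\right) = \left(-8\right) \left(-19\right) = 152$)
$\frac{1}{a} = \frac{1}{152}$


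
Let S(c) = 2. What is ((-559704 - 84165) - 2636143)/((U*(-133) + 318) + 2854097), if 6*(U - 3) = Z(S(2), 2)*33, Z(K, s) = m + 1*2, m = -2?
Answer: -820003/713504 ≈ -1.1493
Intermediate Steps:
Z(K, s) = 0 (Z(K, s) = -2 + 1*2 = -2 + 2 = 0)
U = 3 (U = 3 + (0*33)/6 = 3 + (⅙)*0 = 3 + 0 = 3)
((-559704 - 84165) - 2636143)/((U*(-133) + 318) + 2854097) = ((-559704 - 84165) - 2636143)/((3*(-133) + 318) + 2854097) = (-643869 - 2636143)/((-399 + 318) + 2854097) = -3280012/(-81 + 2854097) = -3280012/2854016 = -3280012*1/2854016 = -820003/713504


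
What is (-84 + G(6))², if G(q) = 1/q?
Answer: 253009/36 ≈ 7028.0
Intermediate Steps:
G(q) = 1/q
(-84 + G(6))² = (-84 + 1/6)² = (-84 + ⅙)² = (-503/6)² = 253009/36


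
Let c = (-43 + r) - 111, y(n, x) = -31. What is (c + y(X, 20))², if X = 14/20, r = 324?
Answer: 19321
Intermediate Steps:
X = 7/10 (X = 14*(1/20) = 7/10 ≈ 0.70000)
c = 170 (c = (-43 + 324) - 111 = 281 - 111 = 170)
(c + y(X, 20))² = (170 - 31)² = 139² = 19321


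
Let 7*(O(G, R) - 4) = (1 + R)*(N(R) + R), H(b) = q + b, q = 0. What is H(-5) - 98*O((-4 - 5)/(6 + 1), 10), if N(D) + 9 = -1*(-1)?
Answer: -705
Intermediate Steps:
H(b) = b (H(b) = 0 + b = b)
N(D) = -8 (N(D) = -9 - 1*(-1) = -9 + 1 = -8)
O(G, R) = 4 + (1 + R)*(-8 + R)/7 (O(G, R) = 4 + ((1 + R)*(-8 + R))/7 = 4 + (1 + R)*(-8 + R)/7)
H(-5) - 98*O((-4 - 5)/(6 + 1), 10) = -5 - 98*(20/7 - 1*10 + (1/7)*10**2) = -5 - 98*(20/7 - 10 + (1/7)*100) = -5 - 98*(20/7 - 10 + 100/7) = -5 - 98*50/7 = -5 - 700 = -705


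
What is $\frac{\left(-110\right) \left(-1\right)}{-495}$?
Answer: $- \frac{2}{9} \approx -0.22222$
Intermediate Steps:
$\frac{\left(-110\right) \left(-1\right)}{-495} = 110 \left(- \frac{1}{495}\right) = - \frac{2}{9}$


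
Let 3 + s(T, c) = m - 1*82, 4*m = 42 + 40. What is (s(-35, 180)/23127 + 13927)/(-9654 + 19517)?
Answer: 214726443/152067734 ≈ 1.4120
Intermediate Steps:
m = 41/2 (m = (42 + 40)/4 = (¼)*82 = 41/2 ≈ 20.500)
s(T, c) = -129/2 (s(T, c) = -3 + (41/2 - 1*82) = -3 + (41/2 - 82) = -3 - 123/2 = -129/2)
(s(-35, 180)/23127 + 13927)/(-9654 + 19517) = (-129/2/23127 + 13927)/(-9654 + 19517) = (-129/2*1/23127 + 13927)/9863 = (-43/15418 + 13927)*(1/9863) = (214726443/15418)*(1/9863) = 214726443/152067734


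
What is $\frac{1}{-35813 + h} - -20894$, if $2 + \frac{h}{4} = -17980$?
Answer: $\frac{2251140453}{107741} \approx 20894.0$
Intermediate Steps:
$h = -71928$ ($h = -8 + 4 \left(-17980\right) = -8 - 71920 = -71928$)
$\frac{1}{-35813 + h} - -20894 = \frac{1}{-35813 - 71928} - -20894 = \frac{1}{-107741} + 20894 = - \frac{1}{107741} + 20894 = \frac{2251140453}{107741}$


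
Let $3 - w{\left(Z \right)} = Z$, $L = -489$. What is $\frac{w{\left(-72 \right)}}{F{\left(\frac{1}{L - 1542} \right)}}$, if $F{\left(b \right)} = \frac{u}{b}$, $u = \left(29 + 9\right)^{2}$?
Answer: $- \frac{25}{977588} \approx -2.5573 \cdot 10^{-5}$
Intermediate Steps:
$w{\left(Z \right)} = 3 - Z$
$u = 1444$ ($u = 38^{2} = 1444$)
$F{\left(b \right)} = \frac{1444}{b}$
$\frac{w{\left(-72 \right)}}{F{\left(\frac{1}{L - 1542} \right)}} = \frac{3 - -72}{1444 \frac{1}{\frac{1}{-489 - 1542}}} = \frac{3 + 72}{1444 \frac{1}{\frac{1}{-2031}}} = \frac{75}{1444 \frac{1}{- \frac{1}{2031}}} = \frac{75}{1444 \left(-2031\right)} = \frac{75}{-2932764} = 75 \left(- \frac{1}{2932764}\right) = - \frac{25}{977588}$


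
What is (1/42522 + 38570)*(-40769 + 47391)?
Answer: 5430283494251/21261 ≈ 2.5541e+8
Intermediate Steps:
(1/42522 + 38570)*(-40769 + 47391) = (1/42522 + 38570)*6622 = (1640073541/42522)*6622 = 5430283494251/21261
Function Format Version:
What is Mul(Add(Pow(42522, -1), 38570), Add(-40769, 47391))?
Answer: Rational(5430283494251, 21261) ≈ 2.5541e+8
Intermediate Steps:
Mul(Add(Pow(42522, -1), 38570), Add(-40769, 47391)) = Mul(Add(Rational(1, 42522), 38570), 6622) = Mul(Rational(1640073541, 42522), 6622) = Rational(5430283494251, 21261)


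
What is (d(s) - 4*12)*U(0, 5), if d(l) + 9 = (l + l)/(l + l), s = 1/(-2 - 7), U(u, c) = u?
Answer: 0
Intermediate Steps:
s = -1/9 (s = 1/(-9) = -1/9 ≈ -0.11111)
d(l) = -8 (d(l) = -9 + (l + l)/(l + l) = -9 + (2*l)/((2*l)) = -9 + (2*l)*(1/(2*l)) = -9 + 1 = -8)
(d(s) - 4*12)*U(0, 5) = (-8 - 4*12)*0 = (-8 - 48)*0 = -56*0 = 0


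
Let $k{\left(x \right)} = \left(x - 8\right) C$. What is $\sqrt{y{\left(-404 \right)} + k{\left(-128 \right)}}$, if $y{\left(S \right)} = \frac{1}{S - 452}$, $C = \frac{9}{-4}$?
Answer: $\frac{\sqrt{56054090}}{428} \approx 17.493$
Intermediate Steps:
$C = - \frac{9}{4}$ ($C = 9 \left(- \frac{1}{4}\right) = - \frac{9}{4} \approx -2.25$)
$k{\left(x \right)} = 18 - \frac{9 x}{4}$ ($k{\left(x \right)} = \left(x - 8\right) \left(- \frac{9}{4}\right) = \left(-8 + x\right) \left(- \frac{9}{4}\right) = 18 - \frac{9 x}{4}$)
$y{\left(S \right)} = \frac{1}{-452 + S}$
$\sqrt{y{\left(-404 \right)} + k{\left(-128 \right)}} = \sqrt{\frac{1}{-452 - 404} + \left(18 - -288\right)} = \sqrt{\frac{1}{-856} + \left(18 + 288\right)} = \sqrt{- \frac{1}{856} + 306} = \sqrt{\frac{261935}{856}} = \frac{\sqrt{56054090}}{428}$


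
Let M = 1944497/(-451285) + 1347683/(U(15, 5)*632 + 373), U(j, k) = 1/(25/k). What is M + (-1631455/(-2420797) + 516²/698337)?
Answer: 570513127545974761508821/211665636441638363545 ≈ 2695.4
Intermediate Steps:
U(j, k) = k/25
M = 3036090204266/1126858645 (M = 1944497/(-451285) + 1347683/(((1/25)*5)*632 + 373) = 1944497*(-1/451285) + 1347683/((⅕)*632 + 373) = -1944497/451285 + 1347683/(632/5 + 373) = -1944497/451285 + 1347683/(2497/5) = -1944497/451285 + 1347683*(5/2497) = -1944497/451285 + 6738415/2497 = 3036090204266/1126858645 ≈ 2694.3)
M + (-1631455/(-2420797) + 516²/698337) = 3036090204266/1126858645 + (-1631455/(-2420797) + 516²/698337) = 3036090204266/1126858645 + (-1631455*(-1/2420797) + 266256*(1/698337)) = 3036090204266/1126858645 + (1631455/2420797 + 29584/77593) = 3036090204266/1126858645 + 198206346263/187836901621 = 570513127545974761508821/211665636441638363545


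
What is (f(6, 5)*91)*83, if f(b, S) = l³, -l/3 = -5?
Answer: 25491375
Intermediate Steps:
l = 15 (l = -3*(-5) = 15)
f(b, S) = 3375 (f(b, S) = 15³ = 3375)
(f(6, 5)*91)*83 = (3375*91)*83 = 307125*83 = 25491375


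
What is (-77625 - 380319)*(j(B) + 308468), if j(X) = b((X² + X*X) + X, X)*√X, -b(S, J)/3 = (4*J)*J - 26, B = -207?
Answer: -141261069792 + 706300769520*I*√23 ≈ -1.4126e+11 + 3.3873e+12*I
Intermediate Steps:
b(S, J) = 78 - 12*J² (b(S, J) = -3*((4*J)*J - 26) = -3*(4*J² - 26) = -3*(-26 + 4*J²) = 78 - 12*J²)
j(X) = √X*(78 - 12*X²) (j(X) = (78 - 12*X²)*√X = √X*(78 - 12*X²))
(-77625 - 380319)*(j(B) + 308468) = (-77625 - 380319)*(√(-207)*(78 - 12*(-207)²) + 308468) = -457944*((3*I*√23)*(78 - 12*42849) + 308468) = -457944*((3*I*√23)*(78 - 514188) + 308468) = -457944*((3*I*√23)*(-514110) + 308468) = -457944*(-1542330*I*√23 + 308468) = -457944*(308468 - 1542330*I*√23) = -141261069792 + 706300769520*I*√23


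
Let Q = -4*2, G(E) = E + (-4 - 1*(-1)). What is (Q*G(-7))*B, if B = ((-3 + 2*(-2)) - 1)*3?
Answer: -1920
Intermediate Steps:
G(E) = -3 + E (G(E) = E + (-4 + 1) = E - 3 = -3 + E)
B = -24 (B = ((-3 - 4) - 1)*3 = (-7 - 1)*3 = -8*3 = -24)
Q = -8
(Q*G(-7))*B = -8*(-3 - 7)*(-24) = -8*(-10)*(-24) = 80*(-24) = -1920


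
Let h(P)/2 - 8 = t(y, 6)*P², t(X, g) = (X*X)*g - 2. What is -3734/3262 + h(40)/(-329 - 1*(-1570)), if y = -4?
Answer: 488313949/2024071 ≈ 241.25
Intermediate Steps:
t(X, g) = -2 + g*X² (t(X, g) = X²*g - 2 = g*X² - 2 = -2 + g*X²)
h(P) = 16 + 188*P² (h(P) = 16 + 2*((-2 + 6*(-4)²)*P²) = 16 + 2*((-2 + 6*16)*P²) = 16 + 2*((-2 + 96)*P²) = 16 + 2*(94*P²) = 16 + 188*P²)
-3734/3262 + h(40)/(-329 - 1*(-1570)) = -3734/3262 + (16 + 188*40²)/(-329 - 1*(-1570)) = -3734*1/3262 + (16 + 188*1600)/(-329 + 1570) = -1867/1631 + (16 + 300800)/1241 = -1867/1631 + 300816*(1/1241) = -1867/1631 + 300816/1241 = 488313949/2024071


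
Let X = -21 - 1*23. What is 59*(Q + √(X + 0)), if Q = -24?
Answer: -1416 + 118*I*√11 ≈ -1416.0 + 391.36*I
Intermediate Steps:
X = -44 (X = -21 - 23 = -44)
59*(Q + √(X + 0)) = 59*(-24 + √(-44 + 0)) = 59*(-24 + √(-44)) = 59*(-24 + 2*I*√11) = -1416 + 118*I*√11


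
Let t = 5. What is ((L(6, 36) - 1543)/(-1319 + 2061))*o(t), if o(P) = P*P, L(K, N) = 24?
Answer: -5425/106 ≈ -51.179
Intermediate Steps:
o(P) = P**2
((L(6, 36) - 1543)/(-1319 + 2061))*o(t) = ((24 - 1543)/(-1319 + 2061))*5**2 = -1519/742*25 = -1519*1/742*25 = -217/106*25 = -5425/106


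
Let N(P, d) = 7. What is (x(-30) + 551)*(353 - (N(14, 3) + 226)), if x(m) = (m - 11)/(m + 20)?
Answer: 66612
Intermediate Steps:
x(m) = (-11 + m)/(20 + m)
(x(-30) + 551)*(353 - (N(14, 3) + 226)) = ((-11 - 30)/(20 - 30) + 551)*(353 - (7 + 226)) = (-41/(-10) + 551)*(353 - 1*233) = (-1/10*(-41) + 551)*(353 - 233) = (41/10 + 551)*120 = (5551/10)*120 = 66612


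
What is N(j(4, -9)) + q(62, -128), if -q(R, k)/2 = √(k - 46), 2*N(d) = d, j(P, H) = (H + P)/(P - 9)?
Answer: ½ - 2*I*√174 ≈ 0.5 - 26.382*I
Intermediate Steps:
j(P, H) = (H + P)/(-9 + P)
N(d) = d/2
q(R, k) = -2*√(-46 + k) (q(R, k) = -2*√(k - 46) = -2*√(-46 + k))
N(j(4, -9)) + q(62, -128) = ((-9 + 4)/(-9 + 4))/2 - 2*√(-46 - 128) = (-5/(-5))/2 - 2*I*√174 = (-⅕*(-5))/2 - 2*I*√174 = (½)*1 - 2*I*√174 = ½ - 2*I*√174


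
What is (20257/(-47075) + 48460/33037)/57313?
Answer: 1612023991/89134139025575 ≈ 1.8085e-5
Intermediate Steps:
(20257/(-47075) + 48460/33037)/57313 = (20257*(-1/47075) + 48460*(1/33037))*(1/57313) = (-20257/47075 + 48460/33037)*(1/57313) = (1612023991/1555216775)*(1/57313) = 1612023991/89134139025575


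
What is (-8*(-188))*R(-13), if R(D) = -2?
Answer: -3008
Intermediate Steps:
(-8*(-188))*R(-13) = -8*(-188)*(-2) = 1504*(-2) = -3008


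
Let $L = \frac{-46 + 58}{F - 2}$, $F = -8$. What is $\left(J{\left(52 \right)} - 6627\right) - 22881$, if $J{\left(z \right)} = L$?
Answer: $- \frac{147546}{5} \approx -29509.0$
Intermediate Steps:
$L = - \frac{6}{5}$ ($L = \frac{-46 + 58}{-8 - 2} = \frac{12}{-10} = 12 \left(- \frac{1}{10}\right) = - \frac{6}{5} \approx -1.2$)
$J{\left(z \right)} = - \frac{6}{5}$
$\left(J{\left(52 \right)} - 6627\right) - 22881 = \left(- \frac{6}{5} - 6627\right) - 22881 = - \frac{33141}{5} - 22881 = - \frac{147546}{5}$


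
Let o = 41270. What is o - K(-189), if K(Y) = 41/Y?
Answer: 7800071/189 ≈ 41270.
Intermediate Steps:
o - K(-189) = 41270 - 41/(-189) = 41270 - 41*(-1)/189 = 41270 - 1*(-41/189) = 41270 + 41/189 = 7800071/189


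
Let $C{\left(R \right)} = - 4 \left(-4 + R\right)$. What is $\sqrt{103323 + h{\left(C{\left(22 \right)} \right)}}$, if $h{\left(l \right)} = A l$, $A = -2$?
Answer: $\sqrt{103467} \approx 321.66$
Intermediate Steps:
$C{\left(R \right)} = 16 - 4 R$
$h{\left(l \right)} = - 2 l$
$\sqrt{103323 + h{\left(C{\left(22 \right)} \right)}} = \sqrt{103323 - 2 \left(16 - 88\right)} = \sqrt{103323 - -144} = \sqrt{103323 + 144} = \sqrt{103467}$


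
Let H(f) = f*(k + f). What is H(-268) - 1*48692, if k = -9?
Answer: 25544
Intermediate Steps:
H(f) = f*(-9 + f)
H(-268) - 1*48692 = -268*(-9 - 268) - 1*48692 = -268*(-277) - 48692 = 74236 - 48692 = 25544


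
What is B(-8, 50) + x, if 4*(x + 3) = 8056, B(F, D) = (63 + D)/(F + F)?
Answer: 32063/16 ≈ 2003.9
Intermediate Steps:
B(F, D) = (63 + D)/(2*F) (B(F, D) = (63 + D)/((2*F)) = (63 + D)*(1/(2*F)) = (63 + D)/(2*F))
x = 2011 (x = -3 + (¼)*8056 = -3 + 2014 = 2011)
B(-8, 50) + x = (½)*(63 + 50)/(-8) + 2011 = (½)*(-⅛)*113 + 2011 = -113/16 + 2011 = 32063/16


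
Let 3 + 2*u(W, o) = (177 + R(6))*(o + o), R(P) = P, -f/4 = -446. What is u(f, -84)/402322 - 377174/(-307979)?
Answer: 42003052249/35401922068 ≈ 1.1865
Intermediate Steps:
f = 1784 (f = -4*(-446) = 1784)
u(W, o) = -3/2 + 183*o (u(W, o) = -3/2 + ((177 + 6)*(o + o))/2 = -3/2 + (183*(2*o))/2 = -3/2 + (366*o)/2 = -3/2 + 183*o)
u(f, -84)/402322 - 377174/(-307979) = (-3/2 + 183*(-84))/402322 - 377174/(-307979) = (-3/2 - 15372)*(1/402322) - 377174*(-1/307979) = -30747/2*1/402322 + 53882/43997 = -30747/804644 + 53882/43997 = 42003052249/35401922068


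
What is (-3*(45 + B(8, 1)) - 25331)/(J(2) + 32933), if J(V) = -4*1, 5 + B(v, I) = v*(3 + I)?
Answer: -25547/32929 ≈ -0.77582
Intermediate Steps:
B(v, I) = -5 + v*(3 + I)
J(V) = -4
(-3*(45 + B(8, 1)) - 25331)/(J(2) + 32933) = (-3*(45 + (-5 + 3*8 + 1*8)) - 25331)/(-4 + 32933) = (-3*(45 + (-5 + 24 + 8)) - 25331)/32929 = (-3*(45 + 27) - 25331)*(1/32929) = (-3*72 - 25331)*(1/32929) = (-216 - 25331)*(1/32929) = -25547*1/32929 = -25547/32929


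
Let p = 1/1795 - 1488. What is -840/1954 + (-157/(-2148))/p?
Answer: -2409907704695/5605263873564 ≈ -0.42994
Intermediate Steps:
p = -2670959/1795 (p = 1/1795 - 1488 = -2670959/1795 ≈ -1488.0)
-840/1954 + (-157/(-2148))/p = -840/1954 + (-157/(-2148))/(-2670959/1795) = -840*1/1954 - 157*(-1/2148)*(-1795/2670959) = -420/977 + (157/2148)*(-1795/2670959) = -420/977 - 281815/5737219932 = -2409907704695/5605263873564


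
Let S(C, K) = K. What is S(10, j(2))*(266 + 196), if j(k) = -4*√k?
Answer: -1848*√2 ≈ -2613.5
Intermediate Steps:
S(10, j(2))*(266 + 196) = (-4*√2)*(266 + 196) = -4*√2*462 = -1848*√2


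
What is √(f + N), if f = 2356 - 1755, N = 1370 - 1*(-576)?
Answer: 3*√283 ≈ 50.468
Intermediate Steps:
N = 1946 (N = 1370 + 576 = 1946)
f = 601
√(f + N) = √(601 + 1946) = √2547 = 3*√283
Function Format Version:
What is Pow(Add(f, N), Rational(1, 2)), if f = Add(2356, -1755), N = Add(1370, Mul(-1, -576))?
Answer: Mul(3, Pow(283, Rational(1, 2))) ≈ 50.468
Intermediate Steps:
N = 1946 (N = Add(1370, 576) = 1946)
f = 601
Pow(Add(f, N), Rational(1, 2)) = Pow(Add(601, 1946), Rational(1, 2)) = Pow(2547, Rational(1, 2)) = Mul(3, Pow(283, Rational(1, 2)))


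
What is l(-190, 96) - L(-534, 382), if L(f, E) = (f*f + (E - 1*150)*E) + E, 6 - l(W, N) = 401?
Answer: -374557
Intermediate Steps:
l(W, N) = -395 (l(W, N) = 6 - 1*401 = 6 - 401 = -395)
L(f, E) = E + f² + E*(-150 + E) (L(f, E) = (f² + (E - 150)*E) + E = (f² + (-150 + E)*E) + E = (f² + E*(-150 + E)) + E = E + f² + E*(-150 + E))
l(-190, 96) - L(-534, 382) = -395 - (382² + (-534)² - 149*382) = -395 - (145924 + 285156 - 56918) = -395 - 1*374162 = -395 - 374162 = -374557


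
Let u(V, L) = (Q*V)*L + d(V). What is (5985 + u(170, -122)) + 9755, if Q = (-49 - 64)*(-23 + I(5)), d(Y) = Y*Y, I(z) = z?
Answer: -42140520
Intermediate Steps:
d(Y) = Y²
Q = 2034 (Q = (-49 - 64)*(-23 + 5) = -113*(-18) = 2034)
u(V, L) = V² + 2034*L*V (u(V, L) = (2034*V)*L + V² = 2034*L*V + V² = V² + 2034*L*V)
(5985 + u(170, -122)) + 9755 = (5985 + 170*(170 + 2034*(-122))) + 9755 = (5985 + 170*(170 - 248148)) + 9755 = (5985 + 170*(-247978)) + 9755 = (5985 - 42156260) + 9755 = -42150275 + 9755 = -42140520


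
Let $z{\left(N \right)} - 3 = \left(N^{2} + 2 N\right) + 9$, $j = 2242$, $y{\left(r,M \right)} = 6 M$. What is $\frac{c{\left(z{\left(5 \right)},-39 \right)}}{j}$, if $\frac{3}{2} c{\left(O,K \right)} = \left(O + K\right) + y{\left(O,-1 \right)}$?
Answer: $\frac{2}{3363} \approx 0.00059471$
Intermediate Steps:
$z{\left(N \right)} = 12 + N^{2} + 2 N$ ($z{\left(N \right)} = 3 + \left(\left(N^{2} + 2 N\right) + 9\right) = 3 + \left(9 + N^{2} + 2 N\right) = 12 + N^{2} + 2 N$)
$c{\left(O,K \right)} = -4 + \frac{2 K}{3} + \frac{2 O}{3}$ ($c{\left(O,K \right)} = \frac{2 \left(\left(O + K\right) + 6 \left(-1\right)\right)}{3} = \frac{2 \left(\left(K + O\right) - 6\right)}{3} = \frac{2 \left(-6 + K + O\right)}{3} = -4 + \frac{2 K}{3} + \frac{2 O}{3}$)
$\frac{c{\left(z{\left(5 \right)},-39 \right)}}{j} = \frac{-4 + \frac{2}{3} \left(-39\right) + \frac{2 \left(12 + 5^{2} + 2 \cdot 5\right)}{3}}{2242} = \left(-4 - 26 + \frac{2 \left(12 + 25 + 10\right)}{3}\right) \frac{1}{2242} = \left(-4 - 26 + \frac{2}{3} \cdot 47\right) \frac{1}{2242} = \left(-4 - 26 + \frac{94}{3}\right) \frac{1}{2242} = \frac{4}{3} \cdot \frac{1}{2242} = \frac{2}{3363}$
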